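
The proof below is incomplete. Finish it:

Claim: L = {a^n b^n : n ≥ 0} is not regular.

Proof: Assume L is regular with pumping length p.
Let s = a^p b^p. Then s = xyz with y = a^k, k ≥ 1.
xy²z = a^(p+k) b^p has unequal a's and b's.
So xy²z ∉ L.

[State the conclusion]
This contradicts the pumping lemma for regular languages,
which guarantees xy^i z ∈ L for all i ≥ 0.

Since our assumption that L is regular leads to a contradiction,
we conclude that L = {a^n b^n : n ≥ 0} is NOT regular. ∎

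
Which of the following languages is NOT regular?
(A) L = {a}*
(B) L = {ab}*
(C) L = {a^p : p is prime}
(C) {a^p : p is prime}

(C) L = {a^p : p is prime} is NOT regular.

The pumping lemma can be used to prove this:
After pumping, the length becomes composite

The other languages are regular because they can be recognized by finite automata.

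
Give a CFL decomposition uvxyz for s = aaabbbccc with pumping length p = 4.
u='aa', v='a', x='bb', y='b', z='ccc'

For s = aaabbbccc with pumping length p = 4:

One valid decomposition:
- u = 'aa'
- v = 'a'
- x = 'bb'
- y = 'b'
- z = 'ccc'

Verification:
- uvxyz = 'aa' + 'a' + 'bb' + 'b' + 'ccc' = aaabbbccc ✓
- |vxy| = |'abbb'| = 4 ≤ 4 ✓
- |vy| = |'ab'| = 2 > 0 ✓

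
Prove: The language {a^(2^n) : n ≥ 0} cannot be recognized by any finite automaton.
Assume for contradiction that L is regular, and let p ≥ 1 be the pumping length given by the pumping lemma.
Choose s = a^(2^p). Then s ∈ L and |s| = 2^p ≥ p.
By the pumping lemma, s = xyz for some x, y, z with |xy| ≤ p, |y| ≥ 1, and xy^i z ∈ L for every i ≥ 0.
Here y = a^k for some k with 1 ≤ k ≤ |xy| ≤ p, and p < 2^p.

Take i = 2: |xy²z| = 2^p + k.
Now 2^p < 2^p + k ≤ 2^p + p < 2^p + 2^p = 2^(p+1).
So |xy²z| lies strictly between the consecutive powers of two 2^p and 2^(p+1), hence is not a power of 2, and xy²z ∉ L.

This contradicts the pumping lemma, which requires xy^i z ∈ L for all i ≥ 0.
Hence L = {a^(2^n) : n ≥ 0} is not regular. ∎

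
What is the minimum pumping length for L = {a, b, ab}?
p = 3

For a finite language L, the pumping lemma holds vacuously if p > max|s| for s ∈ L.

The longest string in L = {a, b, ab} has length 2.
If p = 3, then no string s ∈ L has |s| ≥ p, so the condition is vacuously true.

The minimum pumping length is p = 3.

Why no smaller p works: for any p ≤ 2, the longest string s ∈ L has |s| = 2 ≥ p, so it would
have to be pumpable; but pumping up (i = 2, 3, ...) produces ever longer strings, which cannot all lie in the
finite language L. So the pumping property fails for every p ≤ 2.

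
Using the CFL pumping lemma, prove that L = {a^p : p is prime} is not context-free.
Assume for contradiction that L is context-free, and let p ≥ 1 be the pumping length given by the pumping lemma for CFLs.
Choose a prime q with q ≥ p and let s = a^q. Then s ∈ L and |s| = q ≥ p.
By the CFL pumping lemma, s = uvxyz for some u, v, x, y, z with |vxy| ≤ p, |vy| ≥ 1, and uv^i xy^i z ∈ L for every i ≥ 0.
All symbols are a's, so only lengths matter: let k = |vy|, with 1 ≤ k ≤ p. Then |uv^i xy^i z| = q + (i − 1)k.

Take i = q + 1: the length is q + qk = q(k + 1).
Both factors satisfy q ≥ 2 and k + 1 ≥ 2, so q(k + 1) is composite and uv^(q+1) xy^(q+1) z ∉ L.

This contradicts the CFL pumping lemma, which requires uv^i xy^i z ∈ L for all i ≥ 0.
Hence L = {a^p : p is prime} is not context-free. ∎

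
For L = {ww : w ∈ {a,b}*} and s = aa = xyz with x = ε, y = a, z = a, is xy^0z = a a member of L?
No

xy⁰z = ε · ε · a = a.
a has odd length 1, so it cannot be written as ww and is not in L.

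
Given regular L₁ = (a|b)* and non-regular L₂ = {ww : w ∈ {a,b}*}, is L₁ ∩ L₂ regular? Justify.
No — L₁ ∩ L₂ is not regular.

(a|b)* is all strings over {a,b}, so L₁ ∩ L₂ = {ww : w ∈ {a,b}*} = L₂ itself, which is not regular (pump s = a^p b a^p b).

Note that the bare facts "L₁ regular, L₂ non-regular" do not settle the question by themselves: the closure of regular languages under ∪, ∩, complement and difference applies only when BOTH operands are regular. With a non-regular operand the result can come out regular or non-regular depending on the specific languages, so one has to work out L₁ ∩ L₂ for this particular pair, as above.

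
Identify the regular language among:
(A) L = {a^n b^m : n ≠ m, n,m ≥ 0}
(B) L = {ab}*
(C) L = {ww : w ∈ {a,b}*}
(B) {ab}*

(B) L = {ab}* is regular.

This can be recognized by a finite automaton (DFA/NFA).
Regular expressions like {ab}* define regular languages.

The other choices are not regular:
- {ww : w ∈ {a,b}*}: After pumping, the two halves no longer match
- {a^n b^m : n ≠ m, n,m ≥ 0}: After pumping a's, we can make n = m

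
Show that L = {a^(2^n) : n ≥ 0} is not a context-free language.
Assume for contradiction that L is context-free, and let p ≥ 1 be the pumping length given by the pumping lemma for CFLs.
Choose s = a^(2^p). Then s ∈ L and |s| = 2^p ≥ p.
By the CFL pumping lemma, s = uvxyz for some u, v, x, y, z with |vxy| ≤ p, |vy| ≥ 1, and uv^i xy^i z ∈ L for every i ≥ 0.
All symbols are a's, so only lengths matter: let k = |vy|, with 1 ≤ k ≤ |vxy| ≤ p < 2^p.

Take i = 2: |uv²xy²z| = 2^p + k, and 2^p < 2^p + k < 2^p + 2^p = 2^(p+1).
So the length lies strictly between consecutive powers of two and is not a power of 2; uv²xy²z ∉ L.

This contradicts the CFL pumping lemma, which requires uv^i xy^i z ∈ L for all i ≥ 0.
Hence L = {a^(2^n) : n ≥ 0} is not context-free. ∎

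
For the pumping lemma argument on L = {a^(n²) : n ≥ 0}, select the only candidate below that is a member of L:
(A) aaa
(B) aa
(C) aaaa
(C) aaaa

The pumping lemma is applied to a string s that lies in L, so first check membership of each option:
- (A) aaa has length 3, strictly between 1² = 1 and 2² = 4, so it is not in L ✗
- (B) aa has length 2, strictly between 1² = 1 and 2² = 4, so it is not in L ✗
- (C) aaaa has length 4 = 2², a perfect square, so it is in L ✓

Only (C) aaaa is in L, so it is the only candidate that could play the role of s.
(In a complete proof one picks s in terms of the pumping length p so that |s| ≥ p is guaranteed; a fixed string like aaaa illustrates the shape of such an s.)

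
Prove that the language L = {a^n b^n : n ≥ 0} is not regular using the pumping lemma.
Assume for contradiction that L is regular, and let p ≥ 1 be the pumping length given by the pumping lemma.
Choose s = a^p b^p. Then s ∈ L and |s| = 2p ≥ p.
By the pumping lemma, s = xyz for some x, y, z with |xy| ≤ p, |y| ≥ 1, and xy^i z ∈ L for every i ≥ 0.
Since |xy| ≤ p and the first p symbols of s are all a's, we must have y = a^k for some k with 1 ≤ k ≤ p.

Take i = 3: xy³z = a^(p + 2k) b^p.
This string has p + 2k a's but p b's, and p + 2k > p because k ≥ 1. So xy³z ∉ L.

This contradicts the pumping lemma, which requires xy^i z ∈ L for all i ≥ 0.
Hence L = {a^n b^n : n ≥ 0} is not regular. ∎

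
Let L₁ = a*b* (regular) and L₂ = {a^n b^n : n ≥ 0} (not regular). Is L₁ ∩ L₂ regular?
No — L₁ ∩ L₂ is not regular.

Every string a^n b^n already lies in a*b*, so L₁ ∩ L₂ = {a^n b^n : n ≥ 0} = L₂ itself, which is the standard non-regular language (pump s = a^p b^p).

Note that the bare facts "L₁ regular, L₂ non-regular" do not settle the question by themselves: the closure of regular languages under ∪, ∩, complement and difference applies only when BOTH operands are regular. With a non-regular operand the result can come out regular or non-regular depending on the specific languages, so one has to work out L₁ ∩ L₂ for this particular pair, as above.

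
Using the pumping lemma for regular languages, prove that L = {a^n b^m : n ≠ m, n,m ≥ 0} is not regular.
Assume for contradiction that L is regular, and let p ≥ 1 be the pumping length given by the pumping lemma.
Choose s = a^p b^(p + p!). Then s ∈ L because p ≠ p + p! (as p! ≥ 1), and |s| ≥ p.
By the pumping lemma, s = xyz for some x, y, z with |xy| ≤ p, |y| ≥ 1, and xy^i z ∈ L for every i ≥ 0.
Since |xy| ≤ p and the first p symbols of s are all a's, y = a^k for some k with 1 ≤ k ≤ p.
For every i ≥ 0, xy^i z = a^(p + (i − 1)k) b^(p + p!).

Because 1 ≤ k ≤ p, k divides p!. Let t = p!/k (a positive integer) and take i = t + 1.
Then the number of a's is p + tk = p + p!, which equals the number of b's.
So xy^(t+1) z = a^(p + p!) b^(p + p!) has equally many a's and b's and is NOT in L.

This contradicts the pumping lemma, which requires xy^i z ∈ L for all i ≥ 0.
Hence L = {a^n b^m : n ≠ m, n,m ≥ 0} is not regular. ∎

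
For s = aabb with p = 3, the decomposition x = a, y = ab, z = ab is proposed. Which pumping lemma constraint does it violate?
Violated: xyz = s

The decomposition x = a, y = ab, z = ab for s = aabb with p = 3
violates the constraint: xyz = s

xyz = 'a' + 'ab' + 'ab' = 'aabab' ≠ 'aabb' = s. The decomposition doesn't reconstruct s.

Pumping lemma constraints:
1. xyz = s (decomposition is valid)
2. |xy| ≤ p
3. |y| > 0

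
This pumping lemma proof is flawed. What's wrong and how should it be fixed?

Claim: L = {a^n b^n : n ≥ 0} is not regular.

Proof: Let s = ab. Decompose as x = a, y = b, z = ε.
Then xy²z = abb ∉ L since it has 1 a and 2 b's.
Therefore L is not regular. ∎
Error: The string s = ab might be shorter than the pumping length p.

Correction: Choose s = a^p b^p to ensure |s| ≥ p. Also, the decomposition is wrong: with |xy| ≤ p, y cannot include b's when s starts with p a's.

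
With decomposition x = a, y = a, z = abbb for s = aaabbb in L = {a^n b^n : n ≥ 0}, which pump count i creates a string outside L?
i = 2

xy²z = a · aa · abbb = aaaabbb; aaaabbb has 4 a's and 3 b's; 4 ≠ 3, so it is not in L.
(Other choices also work, e.g. i = 0, 3; only i = 1 is guaranteed to stay in L since xy¹z = s.)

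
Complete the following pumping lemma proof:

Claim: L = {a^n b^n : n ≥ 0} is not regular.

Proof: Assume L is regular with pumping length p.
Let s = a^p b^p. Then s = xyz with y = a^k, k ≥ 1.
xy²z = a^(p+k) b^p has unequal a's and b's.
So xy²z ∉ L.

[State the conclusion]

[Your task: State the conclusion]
This contradicts the pumping lemma for regular languages,
which guarantees xy^i z ∈ L for all i ≥ 0.

Since our assumption that L is regular leads to a contradiction,
we conclude that L = {a^n b^n : n ≥ 0} is NOT regular. ∎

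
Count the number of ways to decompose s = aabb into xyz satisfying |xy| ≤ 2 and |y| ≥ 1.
3

For s = 'aabb' with pumping length p = 2:

Constraints: |xy| ≤ 2, |y| > 0

Valid decompositions (|xy| ≤ p, |y| ≥ 1):
  • x='', y='a', z='abb'
  • x='a', y='a', z='bb'
  • x='', y='aa', z='bb'

Total count: 3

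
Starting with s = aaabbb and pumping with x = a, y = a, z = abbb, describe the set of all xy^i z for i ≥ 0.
{xy^i z : i ≥ 0} = {a^(2+i) b^3 : i ≥ 0} = {aabbb, aaabbb, aaaabbb, ...}

With x = a, y = a, z = abbb: Starting with aaabbb and pumping the second 'a', we get strings with 2+i a's followed by 3 b's for i = 0, 1, 2, ...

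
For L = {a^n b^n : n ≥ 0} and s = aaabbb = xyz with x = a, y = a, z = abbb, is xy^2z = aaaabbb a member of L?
No

xy²z = a · aa · abbb = aaaabbb.
aaaabbb has 4 a's and 3 b's; 4 ≠ 3, so it is not in L.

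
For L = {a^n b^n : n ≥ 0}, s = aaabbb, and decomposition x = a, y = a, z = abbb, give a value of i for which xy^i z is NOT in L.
i = 2

xy²z = a · aa · abbb = aaaabbb; aaaabbb has 4 a's and 3 b's; 4 ≠ 3, so it is not in L.
(Other choices also work, e.g. i = 0, 3; only i = 1 is guaranteed to stay in L since xy¹z = s.)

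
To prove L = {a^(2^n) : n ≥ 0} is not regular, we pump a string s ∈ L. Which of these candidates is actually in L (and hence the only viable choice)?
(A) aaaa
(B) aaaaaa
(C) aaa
(A) aaaa

The pumping lemma is applied to a string s that lies in L, so first check membership of each option:
- (A) aaaa has length 4 = 2^2, so it is in L ✓
- (B) aaaaaa has length 6, strictly between 2^2 = 4 and 2^3 = 8, so it is not in L ✗
- (C) aaa has length 3, strictly between 2^1 = 2 and 2^2 = 4, so it is not in L ✗

Only (A) aaaa is in L, so it is the only candidate that could play the role of s.
(In a complete proof one picks s in terms of the pumping length p so that |s| ≥ p is guaranteed; a fixed string like aaaa illustrates the shape of such an s.)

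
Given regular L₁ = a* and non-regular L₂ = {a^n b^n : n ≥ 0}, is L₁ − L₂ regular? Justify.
Yes — L₁ − L₂ is regular.

The only string of a* that lies in {a^n b^n} is ε, so L₁ − L₂ = a* − {ε} = a⁺ = aa*, which is regular.

Note that the bare facts "L₁ regular, L₂ non-regular" do not settle the question by themselves: the closure of regular languages under ∪, ∩, complement and difference applies only when BOTH operands are regular. With a non-regular operand the result can come out regular or non-regular depending on the specific languages, so one has to work out L₁ − L₂ for this particular pair, as above.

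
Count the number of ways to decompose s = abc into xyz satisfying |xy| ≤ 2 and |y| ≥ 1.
3

For s = 'abc' with pumping length p = 2:

Constraints: |xy| ≤ 2, |y| > 0

Valid decompositions (|xy| ≤ p, |y| ≥ 1):
  • x='', y='a', z='bc'
  • x='a', y='b', z='c'
  • x='', y='ab', z='c'

Total count: 3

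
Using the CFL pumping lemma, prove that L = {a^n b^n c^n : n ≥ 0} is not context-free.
Assume for contradiction that L is context-free, and let p ≥ 1 be the pumping length given by the pumping lemma for CFLs.
Choose s = a^p b^p c^p. Then s ∈ L and |s| = 3p ≥ p.
By the CFL pumping lemma, s = uvxyz for some u, v, x, y, z with |vxy| ≤ p, |vy| ≥ 1, and uv^i xy^i z ∈ L for every i ≥ 0.

Because |vxy| ≤ p, the window vxy cannot contain both an a and a c: any substring of s containing both must include the entire block b^p plus at least one a and one c, so it has length ≥ p + 2 > p.
Hence at least one of the letters a, c does not occur in vy at all.

Take i = 0: the string uxz is obtained from s by deleting |vy| ≥ 1 symbols, so |uxz| = 3p − |vy| < 3p.
But the letter (a or c) that does not occur in vy still occurs exactly p times in uxz. Every string of L with exactly p copies of some letter is a^p b^p c^p, of length 3p. Since |uxz| < 3p, uxz ∉ L.

This contradicts the CFL pumping lemma, which requires uv^i xy^i z ∈ L for all i ≥ 0.
Hence L = {a^n b^n c^n : n ≥ 0} is not context-free. ∎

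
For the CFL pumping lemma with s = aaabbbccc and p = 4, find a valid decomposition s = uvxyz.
u='aa', v='a', x='bb', y='b', z='ccc'

For s = aaabbbccc with pumping length p = 4:

One valid decomposition:
- u = 'aa'
- v = 'a'
- x = 'bb'
- y = 'b'
- z = 'ccc'

Verification:
- uvxyz = 'aa' + 'a' + 'bb' + 'b' + 'ccc' = aaabbbccc ✓
- |vxy| = |'abbb'| = 4 ≤ 4 ✓
- |vy| = |'ab'| = 2 > 0 ✓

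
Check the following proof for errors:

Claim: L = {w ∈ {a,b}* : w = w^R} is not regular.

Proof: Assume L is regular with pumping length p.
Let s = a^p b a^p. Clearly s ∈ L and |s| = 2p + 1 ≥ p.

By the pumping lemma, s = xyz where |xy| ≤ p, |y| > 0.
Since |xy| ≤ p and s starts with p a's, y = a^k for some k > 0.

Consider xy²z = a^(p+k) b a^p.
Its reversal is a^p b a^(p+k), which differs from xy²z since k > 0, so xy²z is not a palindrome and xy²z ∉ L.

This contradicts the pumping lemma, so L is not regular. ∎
The proof is correct.

This proof is valid because:
1. s = a^p b a^p is in L and is chosen in terms of p, so |s| ≥ p holds for every p
2. The decomposition analysis is correct: |xy| ≤ p forces y to lie inside the leading a's
3. The contradiction is valid: a^(p+k) b a^p has more a's before the b than after it, so it is not a palindrome
4. The conclusion follows logically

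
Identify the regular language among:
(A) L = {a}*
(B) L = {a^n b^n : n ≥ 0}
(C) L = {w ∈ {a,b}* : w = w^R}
(A) {a}*

(A) L = {a}* is regular.

This can be recognized by a finite automaton (DFA/NFA).
Regular expressions like {a}* define regular languages.

The other choices are not regular:
- {w ∈ {a,b}* : w = w^R}: After pumping, the string is no longer symmetric
- {a^n b^n : n ≥ 0}: After pumping, the number of a's and b's become unequal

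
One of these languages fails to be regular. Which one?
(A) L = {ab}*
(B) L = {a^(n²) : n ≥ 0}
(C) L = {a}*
(B) {a^(n²) : n ≥ 0}

(B) L = {a^(n²) : n ≥ 0} is NOT regular.

The pumping lemma can be used to prove this:
After pumping, length is no longer a perfect square

The other languages are regular because they can be recognized by finite automata.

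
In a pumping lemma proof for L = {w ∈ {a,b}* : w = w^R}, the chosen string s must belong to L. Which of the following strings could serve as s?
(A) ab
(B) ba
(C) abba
(C) abba

The pumping lemma is applied to a string s that lies in L, so first check membership of each option:
- (A) ab reversed is ba ≠ ab, so it is not a palindrome and is not in L ✗
- (B) ba reversed is ab ≠ ba, so it is not a palindrome and is not in L ✗
- (C) abba reversed is abba, the same string, so it is a palindrome and is in L ✓

Only (C) abba is in L, so it is the only candidate that could play the role of s.
(In a complete proof one picks s in terms of the pumping length p so that |s| ≥ p is guaranteed; a fixed string like abba illustrates the shape of such an s.)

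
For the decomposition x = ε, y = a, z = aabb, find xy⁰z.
aabb

Given x = '', y = 'a', z = 'aabb' and i = 0:

xy^0z = x + y·y·...·y (0 times) + z
       = '' + 'a'^0 + 'aabb'
       = '' + '' + 'aabb'
       = 'aabb'

The pumped string is 'aabb' with length 4.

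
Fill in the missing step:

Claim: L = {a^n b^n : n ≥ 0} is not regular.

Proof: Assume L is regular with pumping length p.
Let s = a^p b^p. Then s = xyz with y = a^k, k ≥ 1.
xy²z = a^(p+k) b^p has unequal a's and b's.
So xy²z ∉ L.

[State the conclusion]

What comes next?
This contradicts the pumping lemma for regular languages,
which guarantees xy^i z ∈ L for all i ≥ 0.

Since our assumption that L is regular leads to a contradiction,
we conclude that L = {a^n b^n : n ≥ 0} is NOT regular. ∎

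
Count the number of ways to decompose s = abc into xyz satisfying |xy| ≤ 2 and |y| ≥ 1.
3

For s = 'abc' with pumping length p = 2:

Constraints: |xy| ≤ 2, |y| > 0

Valid decompositions (|xy| ≤ p, |y| ≥ 1):
  • x='', y='a', z='bc'
  • x='a', y='b', z='c'
  • x='', y='ab', z='c'

Total count: 3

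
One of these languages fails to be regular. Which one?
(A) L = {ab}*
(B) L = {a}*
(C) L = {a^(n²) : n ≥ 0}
(C) {a^(n²) : n ≥ 0}

(C) L = {a^(n²) : n ≥ 0} is NOT regular.

The pumping lemma can be used to prove this:
After pumping, length is no longer a perfect square

The other languages are regular because they can be recognized by finite automata.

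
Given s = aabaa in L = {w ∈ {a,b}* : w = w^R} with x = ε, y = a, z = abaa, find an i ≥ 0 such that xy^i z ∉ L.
i = 2

xy²z = ε · aa · abaa = aaabaa; aaabaa reversed is aabaaa ≠ aaabaa, so it is not a palindrome and is not in L.
(Other choices also work, e.g. i = 0, 3; only i = 1 is guaranteed to stay in L since xy¹z = s.)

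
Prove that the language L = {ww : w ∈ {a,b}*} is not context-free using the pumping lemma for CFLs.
Assume for contradiction that L is context-free, and let p ≥ 1 be the pumping length given by the pumping lemma for CFLs.
Choose s = a^p b^p a^p b^p. Then s ∈ L (take w = a^p b^p) and |s| = 4p ≥ p.
By the CFL pumping lemma, s = uvxyz for some u, v, x, y, z with |vxy| ≤ p, |vy| ≥ 1, and uv^i xy^i z ∈ L for every i ≥ 0.

Write s as four blocks A₁ B₁ A₂ B₂ with A₁ = A₂ = a^p and B₁ = B₂ = b^p. Since |vxy| ≤ p, the window vxy lies inside at most two adjacent blocks. Take i = 0 and let t = uxz, so |t| = 4p − |vy| with 1 ≤ |vy| ≤ p. If |t| is odd, t ∉ L immediately, so assume |vy| is even (hence |vy| ≥ 2) and |t|/2 = 2p − |vy|/2, which satisfies p ≤ |t|/2 ≤ 2p − 1.

Case 1 (vxy inside A₁B₁): t = a^(p−j) b^(p−l) a^p b^p with j + l = |vy|. The second half of t has length < 2p, so it is a suffix of the trailing a^p b^p and ends in b; the first half is a^(p−j) b^(p−l) a^((j+l)/2), which ends in a because (j+l)/2 ≥ 1. The halves differ, so t ∉ L.

Case 2 (vxy inside B₁A₂, straddling the middle): t = a^p b^(p−j) a^(p−l) b^p with j + l = |vy|. If t = ww, then w is a prefix of t of length ≥ p, so w begins with a^p; and w is a suffix of t of length ≥ p, so w ends with b^p. That forces |w| ≥ 2p, contradicting |w| = |t|/2 ≤ 2p − 1. So t ∉ L.

Case 3 (vxy inside A₂B₂): t = a^p b^p a^(p−j) b^(p−l) with j + l = |vy|. The first half of t is a prefix of a^p b^p, so it begins with a; the second half is b^((j+l)/2) a^(p−j) b^(p−l), which begins with b. The halves differ, so t ∉ L.

In every case uv⁰xy⁰z = uxz ∉ L.

This contradicts the CFL pumping lemma, which requires uv^i xy^i z ∈ L for all i ≥ 0.
Hence L = {ww : w ∈ {a,b}*} is not context-free. ∎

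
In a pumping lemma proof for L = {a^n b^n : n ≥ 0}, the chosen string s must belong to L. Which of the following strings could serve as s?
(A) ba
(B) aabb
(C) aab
(B) aabb

The pumping lemma is applied to a string s that lies in L, so first check membership of each option:
- (A) ba has an a after a b, so it is not of the form a^n b^n and is not in L ✗
- (B) aabb = a^2 b^2 has equal counts (2 = 2), so it is in L ✓
- (C) aab has 2 a's and 1 b's; 2 ≠ 1, so it is not in L ✗

Only (B) aabb is in L, so it is the only candidate that could play the role of s.
(In a complete proof one picks s in terms of the pumping length p so that |s| ≥ p is guaranteed; a fixed string like aabb illustrates the shape of such an s.)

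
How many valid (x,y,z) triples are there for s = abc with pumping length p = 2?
3

For s = 'abc' with pumping length p = 2:

Constraints: |xy| ≤ 2, |y| > 0

Valid decompositions (|xy| ≤ p, |y| ≥ 1):
  • x='', y='a', z='bc'
  • x='a', y='b', z='c'
  • x='', y='ab', z='c'

Total count: 3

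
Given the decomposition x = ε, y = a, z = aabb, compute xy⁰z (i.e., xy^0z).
aabb

Given x = '', y = 'a', z = 'aabb' and i = 0:

xy^0z = x + y·y·...·y (0 times) + z
       = '' + 'a'^0 + 'aabb'
       = '' + '' + 'aabb'
       = 'aabb'

The pumped string is 'aabb' with length 4.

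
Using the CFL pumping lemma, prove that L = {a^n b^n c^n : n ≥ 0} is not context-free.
Assume for contradiction that L is context-free, and let p ≥ 1 be the pumping length given by the pumping lemma for CFLs.
Choose s = a^p b^p c^p. Then s ∈ L and |s| = 3p ≥ p.
By the CFL pumping lemma, s = uvxyz for some u, v, x, y, z with |vxy| ≤ p, |vy| ≥ 1, and uv^i xy^i z ∈ L for every i ≥ 0.

Because |vxy| ≤ p, the window vxy cannot contain both an a and a c: any substring of s containing both must include the entire block b^p plus at least one a and one c, so it has length ≥ p + 2 > p.
Hence at least one of the letters a, c does not occur in vy at all.

Take i = 0: the string uxz is obtained from s by deleting |vy| ≥ 1 symbols, so |uxz| = 3p − |vy| < 3p.
But the letter (a or c) that does not occur in vy still occurs exactly p times in uxz. Every string of L with exactly p copies of some letter is a^p b^p c^p, of length 3p. Since |uxz| < 3p, uxz ∉ L.

This contradicts the CFL pumping lemma, which requires uv^i xy^i z ∈ L for all i ≥ 0.
Hence L = {a^n b^n c^n : n ≥ 0} is not context-free. ∎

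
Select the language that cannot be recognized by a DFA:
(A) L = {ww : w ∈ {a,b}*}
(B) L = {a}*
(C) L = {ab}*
(A) {ww : w ∈ {a,b}*}

(A) L = {ww : w ∈ {a,b}*} is NOT regular.

The pumping lemma can be used to prove this:
After pumping, the two halves no longer match

The other languages are regular because they can be recognized by finite automata.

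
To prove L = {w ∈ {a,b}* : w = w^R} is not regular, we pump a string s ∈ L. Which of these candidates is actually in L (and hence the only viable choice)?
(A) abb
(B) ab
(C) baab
(C) baab

The pumping lemma is applied to a string s that lies in L, so first check membership of each option:
- (A) abb reversed is bba ≠ abb, so it is not a palindrome and is not in L ✗
- (B) ab reversed is ba ≠ ab, so it is not a palindrome and is not in L ✗
- (C) baab reversed is baab, the same string, so it is a palindrome and is in L ✓

Only (C) baab is in L, so it is the only candidate that could play the role of s.
(In a complete proof one picks s in terms of the pumping length p so that |s| ≥ p is guaranteed; a fixed string like baab illustrates the shape of such an s.)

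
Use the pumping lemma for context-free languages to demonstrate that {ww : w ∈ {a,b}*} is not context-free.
Assume for contradiction that L is context-free, and let p ≥ 1 be the pumping length given by the pumping lemma for CFLs.
Choose s = a^p b^p a^p b^p. Then s ∈ L (take w = a^p b^p) and |s| = 4p ≥ p.
By the CFL pumping lemma, s = uvxyz for some u, v, x, y, z with |vxy| ≤ p, |vy| ≥ 1, and uv^i xy^i z ∈ L for every i ≥ 0.

Write s as four blocks A₁ B₁ A₂ B₂ with A₁ = A₂ = a^p and B₁ = B₂ = b^p. Since |vxy| ≤ p, the window vxy lies inside at most two adjacent blocks. Take i = 0 and let t = uxz, so |t| = 4p − |vy| with 1 ≤ |vy| ≤ p. If |t| is odd, t ∉ L immediately, so assume |vy| is even (hence |vy| ≥ 2) and |t|/2 = 2p − |vy|/2, which satisfies p ≤ |t|/2 ≤ 2p − 1.

Case 1 (vxy inside A₁B₁): t = a^(p−j) b^(p−l) a^p b^p with j + l = |vy|. The second half of t has length < 2p, so it is a suffix of the trailing a^p b^p and ends in b; the first half is a^(p−j) b^(p−l) a^((j+l)/2), which ends in a because (j+l)/2 ≥ 1. The halves differ, so t ∉ L.

Case 2 (vxy inside B₁A₂, straddling the middle): t = a^p b^(p−j) a^(p−l) b^p with j + l = |vy|. If t = ww, then w is a prefix of t of length ≥ p, so w begins with a^p; and w is a suffix of t of length ≥ p, so w ends with b^p. That forces |w| ≥ 2p, contradicting |w| = |t|/2 ≤ 2p − 1. So t ∉ L.

Case 3 (vxy inside A₂B₂): t = a^p b^p a^(p−j) b^(p−l) with j + l = |vy|. The first half of t is a prefix of a^p b^p, so it begins with a; the second half is b^((j+l)/2) a^(p−j) b^(p−l), which begins with b. The halves differ, so t ∉ L.

In every case uv⁰xy⁰z = uxz ∉ L.

This contradicts the CFL pumping lemma, which requires uv^i xy^i z ∈ L for all i ≥ 0.
Hence L = {ww : w ∈ {a,b}*} is not context-free. ∎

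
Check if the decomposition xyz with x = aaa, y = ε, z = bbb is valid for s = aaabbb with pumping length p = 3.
Violated: |y| > 0

The decomposition x = aaa, y = ε, z = bbb for s = aaabbb with p = 3
violates the constraint: |y| > 0

|y| = 0, but the pumping lemma requires |y| > 0 (y must be non-empty).

Pumping lemma constraints:
1. xyz = s (decomposition is valid)
2. |xy| ≤ p
3. |y| > 0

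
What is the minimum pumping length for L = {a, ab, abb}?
p = 4

For a finite language L, the pumping lemma holds vacuously if p > max|s| for s ∈ L.

The longest string in L = {a, ab, abb} has length 3.
If p = 4, then no string s ∈ L has |s| ≥ p, so the condition is vacuously true.

The minimum pumping length is p = 4.

Why no smaller p works: for any p ≤ 3, the longest string s ∈ L has |s| = 3 ≥ p, so it would
have to be pumpable; but pumping up (i = 2, 3, ...) produces ever longer strings, which cannot all lie in the
finite language L. So the pumping property fails for every p ≤ 3.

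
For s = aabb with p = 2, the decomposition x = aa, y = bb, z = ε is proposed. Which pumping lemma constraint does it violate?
Violated: |xy| ≤ p

The decomposition x = aa, y = bb, z = ε for s = aabb with p = 2
violates the constraint: |xy| ≤ p

|xy| = |aabb| = 4 > 2 = p. The decomposition puts too many characters in xy.

Pumping lemma constraints:
1. xyz = s (decomposition is valid)
2. |xy| ≤ p
3. |y| > 0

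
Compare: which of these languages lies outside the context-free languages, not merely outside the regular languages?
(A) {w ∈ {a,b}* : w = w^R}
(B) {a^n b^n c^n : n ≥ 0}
(B) {a^n b^n c^n : n ≥ 0}

(B) {a^n b^n c^n : n ≥ 0} requires the CFL pumping lemma.

- {w ∈ {a,b}* : w = w^R} is context-free (but not regular)
  • Can be shown non-regular with the regular pumping lemma
  • After pumping, the string is no longer symmetric

- {a^n b^n c^n : n ≥ 0} is NOT context-free
  • Requires the CFL pumping lemma to prove
  • Cannot maintain three equal counts simultaneously

The CFL pumping lemma is "stronger" in that it can prove non-membership
in the larger class of context-free languages.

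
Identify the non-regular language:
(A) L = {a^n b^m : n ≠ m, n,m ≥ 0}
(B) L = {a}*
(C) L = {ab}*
(A) {a^n b^m : n ≠ m, n,m ≥ 0}

(A) L = {a^n b^m : n ≠ m, n,m ≥ 0} is NOT regular.

The pumping lemma can be used to prove this:
After pumping a's, we can make n = m

The other languages are regular because they can be recognized by finite automata.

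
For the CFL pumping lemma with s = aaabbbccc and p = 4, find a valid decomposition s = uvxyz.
u='aa', v='a', x='bb', y='b', z='ccc'

For s = aaabbbccc with pumping length p = 4:

One valid decomposition:
- u = 'aa'
- v = 'a'
- x = 'bb'
- y = 'b'
- z = 'ccc'

Verification:
- uvxyz = 'aa' + 'a' + 'bb' + 'b' + 'ccc' = aaabbbccc ✓
- |vxy| = |'abbb'| = 4 ≤ 4 ✓
- |vy| = |'ab'| = 2 > 0 ✓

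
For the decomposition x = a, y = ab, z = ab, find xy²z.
aababab

Given x = 'a', y = 'ab', z = 'ab' and i = 2:

xy^2z = x + y·y·...·y (2 times) + z
       = 'a' + 'ab'^2 + 'ab'
       = 'a' + 'abab' + 'ab'
       = 'aababab'

The pumped string is 'aababab' with length 7.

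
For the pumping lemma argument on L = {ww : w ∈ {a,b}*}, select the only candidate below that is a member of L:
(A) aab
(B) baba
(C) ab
(B) baba

The pumping lemma is applied to a string s that lies in L, so first check membership of each option:
- (A) aab has odd length 3, so it cannot be written as ww and is not in L ✗
- (B) baba splits into halves ba · ba, which are equal, so it is in L (w = ba) ✓
- (C) ab has length 2; its halves are a and b, which differ, so it is not in L ✗

Only (B) baba is in L, so it is the only candidate that could play the role of s.
(In a complete proof one picks s in terms of the pumping length p so that |s| ≥ p is guaranteed; a fixed string like baba illustrates the shape of such an s.)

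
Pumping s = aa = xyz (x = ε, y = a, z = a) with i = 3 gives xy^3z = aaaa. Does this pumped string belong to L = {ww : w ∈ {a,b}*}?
Yes

xy³z = ε · aaa · a = aaaa.
aaaa splits into halves aa · aa, which are equal, so it is in L (w = aa).
(A single pumped string landing in L is not a contradiction by itself; a non-regularity proof needs some i for which xy^i z ∉ L, for every admissible decomposition.)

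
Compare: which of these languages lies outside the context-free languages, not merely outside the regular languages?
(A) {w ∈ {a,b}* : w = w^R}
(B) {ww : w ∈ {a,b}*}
(B) {ww : w ∈ {a,b}*}

(B) {ww : w ∈ {a,b}*} requires the CFL pumping lemma.

- {w ∈ {a,b}* : w = w^R} is context-free (but not regular)
  • Can be shown non-regular with the regular pumping lemma
  • After pumping, the string is no longer symmetric

- {ww : w ∈ {a,b}*} is NOT context-free
  • Requires the CFL pumping lemma to prove
  • Cannot verify equality of two arbitrary substrings

The CFL pumping lemma is "stronger" in that it can prove non-membership
in the larger class of context-free languages.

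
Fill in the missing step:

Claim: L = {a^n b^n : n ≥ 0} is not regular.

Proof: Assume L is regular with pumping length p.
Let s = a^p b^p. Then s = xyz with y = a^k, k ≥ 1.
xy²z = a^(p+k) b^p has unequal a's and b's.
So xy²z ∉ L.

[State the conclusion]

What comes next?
This contradicts the pumping lemma for regular languages,
which guarantees xy^i z ∈ L for all i ≥ 0.

Since our assumption that L is regular leads to a contradiction,
we conclude that L = {a^n b^n : n ≥ 0} is NOT regular. ∎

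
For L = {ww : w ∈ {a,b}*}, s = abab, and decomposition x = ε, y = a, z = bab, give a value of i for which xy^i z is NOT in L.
i = 2

xy²z = ε · aa · bab = aabab; aabab has odd length 5, so it cannot be written as ww and is not in L.
(Other choices also work, e.g. i = 0, 3; only i = 1 is guaranteed to stay in L since xy¹z = s.)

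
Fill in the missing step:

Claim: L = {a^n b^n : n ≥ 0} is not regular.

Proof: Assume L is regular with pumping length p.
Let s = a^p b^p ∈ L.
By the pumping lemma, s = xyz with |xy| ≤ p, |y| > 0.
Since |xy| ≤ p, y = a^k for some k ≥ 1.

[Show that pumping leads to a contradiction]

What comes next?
Consider xy²z = a^(p+k) b^p.

Since k ≥ 1, we have p + k > p.
So xy²z has more a's than b's: (p+k) a's vs p b's.
This means xy²z ∉ L because a^n b^n requires equal counts.

This contradicts the pumping lemma which states xy²z ∈ L.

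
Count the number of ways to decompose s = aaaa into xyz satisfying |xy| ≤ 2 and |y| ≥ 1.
3

For s = 'aaaa' with pumping length p = 2:

Constraints: |xy| ≤ 2, |y| > 0

Valid decompositions (|xy| ≤ p, |y| ≥ 1):
  • x='', y='a', z='aaa'
  • x='a', y='a', z='aa'
  • x='', y='aa', z='aa'

Total count: 3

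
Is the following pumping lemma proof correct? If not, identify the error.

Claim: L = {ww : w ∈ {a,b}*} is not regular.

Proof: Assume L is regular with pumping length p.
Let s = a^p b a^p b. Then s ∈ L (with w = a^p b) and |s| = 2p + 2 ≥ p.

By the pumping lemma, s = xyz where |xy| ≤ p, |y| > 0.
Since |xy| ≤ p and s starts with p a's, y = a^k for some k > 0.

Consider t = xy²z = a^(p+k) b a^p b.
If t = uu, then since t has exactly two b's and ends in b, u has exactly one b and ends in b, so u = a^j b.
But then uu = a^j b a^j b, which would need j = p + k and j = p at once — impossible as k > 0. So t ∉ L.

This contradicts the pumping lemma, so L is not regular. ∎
The proof is correct.

This proof is valid because:
1. s = a^p b a^p b is in L and is chosen in terms of p, so |s| ≥ p holds for every p
2. The decomposition analysis is correct: |xy| ≤ p forces y to lie inside the leading a's
3. The contradiction is valid: the argument shows a^(p+k) b a^p b cannot be split into two equal halves
4. The conclusion follows logically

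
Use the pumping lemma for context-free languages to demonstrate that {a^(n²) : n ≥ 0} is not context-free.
Assume for contradiction that L is context-free, and let p ≥ 1 be the pumping length given by the pumping lemma for CFLs.
Choose s = a^(p²). Then s ∈ L and |s| = p² ≥ p.
By the CFL pumping lemma, s = uvxyz for some u, v, x, y, z with |vxy| ≤ p, |vy| ≥ 1, and uv^i xy^i z ∈ L for every i ≥ 0.
All symbols are a's, so only lengths matter: let k = |vy|, with 1 ≤ k ≤ |vxy| ≤ p.

Take i = 2: |uv²xy²z| = p² + k, and p² < p² + k ≤ p² + p < (p + 1)².
So the length lies strictly between consecutive squares and is not a perfect square; uv²xy²z ∉ L.

This contradicts the CFL pumping lemma, which requires uv^i xy^i z ∈ L for all i ≥ 0.
Hence L = {a^(n²) : n ≥ 0} is not context-free. ∎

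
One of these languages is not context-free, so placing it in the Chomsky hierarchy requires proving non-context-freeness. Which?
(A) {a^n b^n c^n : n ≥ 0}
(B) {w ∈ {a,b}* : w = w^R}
(A) {a^n b^n c^n : n ≥ 0}

(A) {a^n b^n c^n : n ≥ 0} requires the CFL pumping lemma.

- {w ∈ {a,b}* : w = w^R} is context-free (but not regular)
  • Can be shown non-regular with the regular pumping lemma
  • After pumping, the string is no longer symmetric

- {a^n b^n c^n : n ≥ 0} is NOT context-free
  • Requires the CFL pumping lemma to prove
  • Cannot maintain three equal counts simultaneously

The CFL pumping lemma is "stronger" in that it can prove non-membership
in the larger class of context-free languages.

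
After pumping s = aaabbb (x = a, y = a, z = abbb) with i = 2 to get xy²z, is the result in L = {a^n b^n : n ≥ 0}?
No

xy²z = a · aa · abbb = aaaabbb.
aaaabbb has 4 a's and 3 b's; 4 ≠ 3, so it is not in L.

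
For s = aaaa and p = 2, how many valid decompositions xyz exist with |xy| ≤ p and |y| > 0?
3

For s = 'aaaa' with pumping length p = 2:

Constraints: |xy| ≤ 2, |y| > 0

Valid decompositions (|xy| ≤ p, |y| ≥ 1):
  • x='', y='a', z='aaa'
  • x='a', y='a', z='aa'
  • x='', y='aa', z='aa'

Total count: 3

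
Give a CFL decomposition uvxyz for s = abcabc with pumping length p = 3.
u='ab', v='c', x='a', y='b', z='c'

For s = abcabc with pumping length p = 3:

One valid decomposition:
- u = 'ab'
- v = 'c'
- x = 'a'
- y = 'b'
- z = 'c'

Verification:
- uvxyz = 'ab' + 'c' + 'a' + 'b' + 'c' = abcabc ✓
- |vxy| = |'cab'| = 3 ≤ 3 ✓
- |vy| = |'cb'| = 2 > 0 ✓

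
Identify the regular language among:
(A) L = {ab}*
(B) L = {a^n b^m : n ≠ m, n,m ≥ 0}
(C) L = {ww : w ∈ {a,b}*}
(A) {ab}*

(A) L = {ab}* is regular.

This can be recognized by a finite automaton (DFA/NFA).
Regular expressions like {ab}* define regular languages.

The other choices are not regular:
- {a^n b^m : n ≠ m, n,m ≥ 0}: After pumping a's, we can make n = m
- {ww : w ∈ {a,b}*}: After pumping, the two halves no longer match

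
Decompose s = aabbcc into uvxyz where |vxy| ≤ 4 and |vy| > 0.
u='a', v='a', x='bb', y='c', z='c'

For s = aabbcc with pumping length p = 4:

One valid decomposition:
- u = 'a'
- v = 'a'
- x = 'bb'
- y = 'c'
- z = 'c'

Verification:
- uvxyz = 'a' + 'a' + 'bb' + 'c' + 'c' = aabbcc ✓
- |vxy| = |'abbc'| = 4 ≤ 4 ✓
- |vy| = |'ac'| = 2 > 0 ✓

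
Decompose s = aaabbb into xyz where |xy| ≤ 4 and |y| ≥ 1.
x = 'a', y = 'aa', z = 'bbb'

For s = aaabbb and p = 4, one valid decomposition is:
- x = 'a' (length 1)
- y = 'aa' (length 2)
- z = 'bbb' (length 3)

Verification:
- xyz = 'a' + 'aa' + 'bbb' = aaabbb ✓
- |xy| = 3 ≤ 4 ✓
- |y| = 2 > 0 ✓

All pumping lemma constraints are satisfied.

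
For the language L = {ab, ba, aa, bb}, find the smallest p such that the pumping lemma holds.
p = 3

For a finite language L, the pumping lemma holds vacuously if p > max|s| for s ∈ L.

The longest string in L = {ab, ba, aa, bb} has length 2.
If p = 3, then no string s ∈ L has |s| ≥ p, so the condition is vacuously true.

The minimum pumping length is p = 3.

Why no smaller p works: for any p ≤ 2, the longest string s ∈ L has |s| = 2 ≥ p, so it would
have to be pumpable; but pumping up (i = 2, 3, ...) produces ever longer strings, which cannot all lie in the
finite language L. So the pumping property fails for every p ≤ 2.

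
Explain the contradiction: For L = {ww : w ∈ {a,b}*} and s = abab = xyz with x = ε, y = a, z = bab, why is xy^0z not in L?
xy⁰z = bab ∉ L

Pumping with i = 0 replaces y = a by y⁰ = ε:
- Original: s = xyz = abab; abab splits into halves ab · ab, which are equal, so it is in L (w = ab)
- Pumped: xy⁰z = ε · ε · bab = bab
- bab has odd length 3, so it cannot be written as ww and is not in L

The pumping lemma would require xy⁰z ∈ L, so this decomposition yields a contradiction.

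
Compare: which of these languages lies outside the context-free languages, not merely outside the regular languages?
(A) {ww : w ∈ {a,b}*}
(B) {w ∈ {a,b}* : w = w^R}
(A) {ww : w ∈ {a,b}*}

(A) {ww : w ∈ {a,b}*} requires the CFL pumping lemma.

- {w ∈ {a,b}* : w = w^R} is context-free (but not regular)
  • Can be shown non-regular with the regular pumping lemma
  • After pumping, the string is no longer symmetric

- {ww : w ∈ {a,b}*} is NOT context-free
  • Requires the CFL pumping lemma to prove
  • Cannot verify equality of two arbitrary substrings

The CFL pumping lemma is "stronger" in that it can prove non-membership
in the larger class of context-free languages.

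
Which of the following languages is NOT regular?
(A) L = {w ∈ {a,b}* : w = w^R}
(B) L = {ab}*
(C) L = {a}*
(A) {w ∈ {a,b}* : w = w^R}

(A) L = {w ∈ {a,b}* : w = w^R} is NOT regular.

The pumping lemma can be used to prove this:
After pumping, the string is no longer symmetric

The other languages are regular because they can be recognized by finite automata.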